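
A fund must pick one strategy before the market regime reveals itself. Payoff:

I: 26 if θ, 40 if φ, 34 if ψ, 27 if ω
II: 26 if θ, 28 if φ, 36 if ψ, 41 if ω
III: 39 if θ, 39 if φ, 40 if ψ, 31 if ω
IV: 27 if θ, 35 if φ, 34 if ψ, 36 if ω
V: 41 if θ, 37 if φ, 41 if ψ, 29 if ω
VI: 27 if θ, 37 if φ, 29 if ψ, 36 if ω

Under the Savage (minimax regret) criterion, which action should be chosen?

Column bests: θ=41, φ=40, ψ=41, ω=41.
I regrets: 15, 0, 7, 14 → max 15
II regrets: 15, 12, 5, 0 → max 15
III regrets: 2, 1, 1, 10 → max 10
IV regrets: 14, 5, 7, 5 → max 14
V regrets: 0, 3, 0, 12 → max 12
VI regrets: 14, 3, 12, 5 → max 14
Smallest max regret = 10 → III.

III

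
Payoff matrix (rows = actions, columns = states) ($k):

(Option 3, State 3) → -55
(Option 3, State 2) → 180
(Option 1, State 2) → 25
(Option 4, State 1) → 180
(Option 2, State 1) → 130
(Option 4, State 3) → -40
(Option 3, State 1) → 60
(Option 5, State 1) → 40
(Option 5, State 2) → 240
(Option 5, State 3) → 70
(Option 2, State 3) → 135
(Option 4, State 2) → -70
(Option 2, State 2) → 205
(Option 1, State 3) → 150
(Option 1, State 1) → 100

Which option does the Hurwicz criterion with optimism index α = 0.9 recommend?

Option 5

Option 1: 0.9·150 + 0.1·25 = 137.5
Option 2: 0.9·205 + 0.1·130 = 197.5
Option 3: 0.9·180 + 0.1·(-55) = 156.5
Option 4: 0.9·180 + 0.1·(-70) = 155
Option 5: 0.9·240 + 0.1·40 = 220
Highest Hurwicz score = 220 → Option 5.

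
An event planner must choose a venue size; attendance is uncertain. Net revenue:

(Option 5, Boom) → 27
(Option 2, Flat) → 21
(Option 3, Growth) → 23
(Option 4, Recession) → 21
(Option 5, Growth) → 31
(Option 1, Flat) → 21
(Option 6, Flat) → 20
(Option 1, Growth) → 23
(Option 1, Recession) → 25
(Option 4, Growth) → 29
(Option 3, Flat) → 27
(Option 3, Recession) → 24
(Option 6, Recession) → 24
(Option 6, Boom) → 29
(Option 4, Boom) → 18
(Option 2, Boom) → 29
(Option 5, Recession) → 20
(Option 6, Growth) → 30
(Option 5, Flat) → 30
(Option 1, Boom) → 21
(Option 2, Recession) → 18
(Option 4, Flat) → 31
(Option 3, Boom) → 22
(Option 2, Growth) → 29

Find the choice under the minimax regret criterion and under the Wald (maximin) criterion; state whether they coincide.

Column bests: Recession=25, Flat=31, Growth=31, Boom=29.
Option 1 regrets: 0, 10, 8, 8 → max 10
Option 2 regrets: 7, 10, 2, 0 → max 10
Option 3 regrets: 1, 4, 8, 7 → max 8
Option 4 regrets: 4, 0, 2, 11 → max 11
Option 5 regrets: 5, 1, 0, 2 → max 5
Option 6 regrets: 1, 11, 1, 0 → max 11
Smallest max regret = 5 → Option 5.
Row minima: Option 1=21, Option 2=18, Option 3=22, Option 4=18, Option 5=20, Option 6=20
Best worst-case = 22 → Option 3.

minimax regret → Option 5; maximin → Option 3 (disagree)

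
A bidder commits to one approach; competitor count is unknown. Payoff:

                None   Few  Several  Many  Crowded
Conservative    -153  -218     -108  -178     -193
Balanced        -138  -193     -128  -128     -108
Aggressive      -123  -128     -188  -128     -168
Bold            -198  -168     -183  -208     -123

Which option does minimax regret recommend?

Balanced

Column bests: None=-123, Few=-128, Several=-108, Many=-128, Crowded=-108.
Conservative regrets: 30, 90, 0, 50, 85 → max 90
Balanced regrets: 15, 65, 20, 0, 0 → max 65
Aggressive regrets: 0, 0, 80, 0, 60 → max 80
Bold regrets: 75, 40, 75, 80, 15 → max 80
Smallest max regret = 65 → Balanced.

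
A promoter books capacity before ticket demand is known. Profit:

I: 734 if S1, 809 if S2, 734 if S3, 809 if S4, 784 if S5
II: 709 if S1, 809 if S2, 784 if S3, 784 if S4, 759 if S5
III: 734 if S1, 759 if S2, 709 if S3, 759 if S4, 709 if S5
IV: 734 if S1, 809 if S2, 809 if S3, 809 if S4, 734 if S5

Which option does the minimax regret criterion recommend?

II

Column bests: S1=734, S2=809, S3=809, S4=809, S5=784.
I regrets: 0, 0, 75, 0, 0 → max 75
II regrets: 25, 0, 25, 25, 25 → max 25
III regrets: 0, 50, 100, 50, 75 → max 100
IV regrets: 0, 0, 0, 0, 50 → max 50
Smallest max regret = 25 → II.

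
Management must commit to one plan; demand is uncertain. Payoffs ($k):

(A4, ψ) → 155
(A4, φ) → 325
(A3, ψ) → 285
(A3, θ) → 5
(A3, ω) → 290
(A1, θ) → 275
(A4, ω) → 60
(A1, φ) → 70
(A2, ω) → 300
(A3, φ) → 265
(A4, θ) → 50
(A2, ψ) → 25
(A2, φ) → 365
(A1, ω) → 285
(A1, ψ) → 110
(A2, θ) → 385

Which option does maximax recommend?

Row maxima: A1=285, A2=385, A3=290, A4=325
Best best-case = 385 → A2.

A2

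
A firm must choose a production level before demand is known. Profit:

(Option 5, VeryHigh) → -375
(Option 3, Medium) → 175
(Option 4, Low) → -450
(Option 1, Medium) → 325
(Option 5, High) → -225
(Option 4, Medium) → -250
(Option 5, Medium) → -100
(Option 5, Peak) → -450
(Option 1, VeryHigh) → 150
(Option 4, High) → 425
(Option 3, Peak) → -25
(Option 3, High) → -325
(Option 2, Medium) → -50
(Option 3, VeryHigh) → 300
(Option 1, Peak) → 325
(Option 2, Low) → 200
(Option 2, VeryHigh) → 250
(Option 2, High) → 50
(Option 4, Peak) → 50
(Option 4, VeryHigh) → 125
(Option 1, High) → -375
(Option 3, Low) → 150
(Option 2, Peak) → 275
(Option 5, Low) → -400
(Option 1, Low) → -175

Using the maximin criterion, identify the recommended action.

Option 2

Row minima: Option 1=-375, Option 2=-50, Option 3=-325, Option 4=-450, Option 5=-450
Best worst-case = -50 → Option 2.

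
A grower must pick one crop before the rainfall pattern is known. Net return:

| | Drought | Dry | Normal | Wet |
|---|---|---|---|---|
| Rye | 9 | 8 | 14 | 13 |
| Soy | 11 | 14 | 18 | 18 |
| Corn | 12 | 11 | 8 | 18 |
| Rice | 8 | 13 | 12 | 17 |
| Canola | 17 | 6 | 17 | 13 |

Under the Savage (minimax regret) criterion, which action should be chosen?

Soy

Column bests: Drought=17, Dry=14, Normal=18, Wet=18.
Rye regrets: 8, 6, 4, 5 → max 8
Soy regrets: 6, 0, 0, 0 → max 6
Corn regrets: 5, 3, 10, 0 → max 10
Rice regrets: 9, 1, 6, 1 → max 9
Canola regrets: 0, 8, 1, 5 → max 8
Smallest max regret = 6 → Soy.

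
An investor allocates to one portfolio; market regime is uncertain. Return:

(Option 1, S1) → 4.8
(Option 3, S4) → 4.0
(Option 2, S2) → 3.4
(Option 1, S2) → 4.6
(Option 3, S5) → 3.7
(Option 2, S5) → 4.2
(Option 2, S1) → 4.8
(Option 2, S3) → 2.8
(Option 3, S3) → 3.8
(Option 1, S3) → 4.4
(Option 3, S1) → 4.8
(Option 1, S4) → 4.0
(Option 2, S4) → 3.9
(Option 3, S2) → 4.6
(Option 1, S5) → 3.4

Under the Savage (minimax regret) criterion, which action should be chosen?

Column bests: S1=4.8, S2=4.6, S3=4.4, S4=4.0, S5=4.2.
Option 1 regrets: 0.0, 0.0, 0.0, 0.0, 0.8 → max 0.8
Option 2 regrets: 0.0, 1.2, 1.6, 0.1, 0.0 → max 1.6
Option 3 regrets: 0.0, 0.0, 0.6, 0.0, 0.5 → max 0.6
Smallest max regret = 0.6 → Option 3.

Option 3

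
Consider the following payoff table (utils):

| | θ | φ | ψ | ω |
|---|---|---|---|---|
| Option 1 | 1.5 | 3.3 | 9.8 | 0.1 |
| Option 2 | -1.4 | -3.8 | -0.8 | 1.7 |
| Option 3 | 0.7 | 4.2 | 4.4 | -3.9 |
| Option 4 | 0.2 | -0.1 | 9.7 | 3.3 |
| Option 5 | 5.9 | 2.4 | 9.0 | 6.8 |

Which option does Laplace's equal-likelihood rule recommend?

Row averages: Option 1=3.675, Option 2=-1.075, Option 3=1.35, Option 4=3.275, Option 5=6.025
Highest average = 6.025 → Option 5.

Option 5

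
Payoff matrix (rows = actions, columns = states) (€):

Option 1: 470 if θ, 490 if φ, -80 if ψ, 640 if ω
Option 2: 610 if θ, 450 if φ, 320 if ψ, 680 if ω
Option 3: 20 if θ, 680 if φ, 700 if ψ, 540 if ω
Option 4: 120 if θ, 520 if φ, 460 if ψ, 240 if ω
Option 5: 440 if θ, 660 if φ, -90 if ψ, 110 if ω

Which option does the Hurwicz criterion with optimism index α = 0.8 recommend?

Option 2

Option 1: 0.8·640 + 0.2·(-80) = 496
Option 2: 0.8·680 + 0.2·320 = 608
Option 3: 0.8·700 + 0.2·20 = 564
Option 4: 0.8·520 + 0.2·120 = 440
Option 5: 0.8·660 + 0.2·(-90) = 510
Highest Hurwicz score = 608 → Option 2.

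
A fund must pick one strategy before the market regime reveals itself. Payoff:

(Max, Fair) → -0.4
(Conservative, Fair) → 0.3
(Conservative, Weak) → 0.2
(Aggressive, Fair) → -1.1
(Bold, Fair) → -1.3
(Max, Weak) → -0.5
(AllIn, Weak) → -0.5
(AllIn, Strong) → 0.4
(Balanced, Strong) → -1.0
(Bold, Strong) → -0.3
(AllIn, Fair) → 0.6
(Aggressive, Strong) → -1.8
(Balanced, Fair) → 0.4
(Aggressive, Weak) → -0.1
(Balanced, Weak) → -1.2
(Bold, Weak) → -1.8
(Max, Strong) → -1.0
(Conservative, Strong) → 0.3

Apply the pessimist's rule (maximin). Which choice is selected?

Row minima: Conservative=0.2, Balanced=-1.2, Aggressive=-1.8, Bold=-1.8, AllIn=-0.5, Max=-1.0
Best worst-case = 0.2 → Conservative.

Conservative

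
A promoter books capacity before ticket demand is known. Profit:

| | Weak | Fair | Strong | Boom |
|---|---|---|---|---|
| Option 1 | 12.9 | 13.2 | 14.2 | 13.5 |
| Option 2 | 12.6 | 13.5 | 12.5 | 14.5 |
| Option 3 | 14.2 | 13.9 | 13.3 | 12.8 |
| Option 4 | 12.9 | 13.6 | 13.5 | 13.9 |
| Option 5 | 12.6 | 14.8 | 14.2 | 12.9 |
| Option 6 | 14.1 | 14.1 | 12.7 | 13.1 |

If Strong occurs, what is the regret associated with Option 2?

Best payoff under Strong is 14.2.
Regret = 14.2 − 12.5 = 1.7.

1.7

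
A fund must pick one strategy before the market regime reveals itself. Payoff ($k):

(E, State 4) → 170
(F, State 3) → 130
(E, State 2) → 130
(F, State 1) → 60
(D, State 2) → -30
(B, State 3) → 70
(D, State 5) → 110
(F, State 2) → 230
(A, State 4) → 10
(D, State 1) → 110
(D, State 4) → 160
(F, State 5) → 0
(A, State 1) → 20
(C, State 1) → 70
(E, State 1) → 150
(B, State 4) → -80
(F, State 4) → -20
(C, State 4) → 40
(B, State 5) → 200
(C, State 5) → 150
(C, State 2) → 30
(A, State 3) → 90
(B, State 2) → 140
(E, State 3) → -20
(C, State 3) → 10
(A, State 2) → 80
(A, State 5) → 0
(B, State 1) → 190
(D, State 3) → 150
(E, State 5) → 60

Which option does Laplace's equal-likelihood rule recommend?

Row averages: A=40, B=104, C=60, D=100, E=98, F=80
Highest average = 104 → B.

B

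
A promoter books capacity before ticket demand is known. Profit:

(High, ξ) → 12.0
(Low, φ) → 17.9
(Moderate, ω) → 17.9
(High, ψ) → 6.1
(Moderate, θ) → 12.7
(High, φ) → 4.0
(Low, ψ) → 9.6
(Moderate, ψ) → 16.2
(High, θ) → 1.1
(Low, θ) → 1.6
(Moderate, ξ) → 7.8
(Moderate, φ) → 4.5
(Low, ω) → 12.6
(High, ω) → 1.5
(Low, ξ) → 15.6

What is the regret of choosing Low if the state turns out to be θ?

Best payoff under θ is 12.7.
Regret = 12.7 − 1.6 = 11.1.

11.1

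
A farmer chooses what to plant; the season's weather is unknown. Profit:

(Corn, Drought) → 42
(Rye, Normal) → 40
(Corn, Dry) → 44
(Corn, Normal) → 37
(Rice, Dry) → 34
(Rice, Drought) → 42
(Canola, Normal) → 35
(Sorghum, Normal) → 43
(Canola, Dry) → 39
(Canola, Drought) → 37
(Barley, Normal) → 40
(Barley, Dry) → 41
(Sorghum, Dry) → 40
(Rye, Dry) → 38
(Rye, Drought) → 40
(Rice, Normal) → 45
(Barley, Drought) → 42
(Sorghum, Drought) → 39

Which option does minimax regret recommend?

Sorghum

Column bests: Drought=42, Dry=44, Normal=45.
Barley regrets: 0, 3, 5 → max 5
Corn regrets: 0, 0, 8 → max 8
Rye regrets: 2, 6, 5 → max 6
Rice regrets: 0, 10, 0 → max 10
Sorghum regrets: 3, 4, 2 → max 4
Canola regrets: 5, 5, 10 → max 10
Smallest max regret = 4 → Sorghum.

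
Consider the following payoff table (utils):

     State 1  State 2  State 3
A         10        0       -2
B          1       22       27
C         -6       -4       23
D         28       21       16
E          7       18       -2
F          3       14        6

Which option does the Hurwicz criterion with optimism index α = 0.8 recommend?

D

A: 0.8·10 + 0.2·(-2) = 7.6
B: 0.8·27 + 0.2·1 = 21.8
C: 0.8·23 + 0.2·(-6) = 17.2
D: 0.8·28 + 0.2·16 = 25.6
E: 0.8·18 + 0.2·(-2) = 14
F: 0.8·14 + 0.2·3 = 11.8
Highest Hurwicz score = 25.6 → D.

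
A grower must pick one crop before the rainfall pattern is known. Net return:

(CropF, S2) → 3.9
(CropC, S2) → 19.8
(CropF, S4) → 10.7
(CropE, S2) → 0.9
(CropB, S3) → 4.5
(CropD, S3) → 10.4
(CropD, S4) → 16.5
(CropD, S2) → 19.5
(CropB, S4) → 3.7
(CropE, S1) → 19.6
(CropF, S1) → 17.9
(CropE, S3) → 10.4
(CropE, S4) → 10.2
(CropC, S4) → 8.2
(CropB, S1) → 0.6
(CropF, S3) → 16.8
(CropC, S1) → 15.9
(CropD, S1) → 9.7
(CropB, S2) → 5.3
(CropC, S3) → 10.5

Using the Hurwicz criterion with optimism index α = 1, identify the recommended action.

CropC

CropB: 1·5.3 + 0·0.6 = 5.3
CropF: 1·17.9 + 0·3.9 = 17.9
CropC: 1·19.8 + 0·8.2 = 19.8
CropD: 1·19.5 + 0·9.7 = 19.5
CropE: 1·19.6 + 0·0.9 = 19.6
Highest Hurwicz score = 19.8 → CropC.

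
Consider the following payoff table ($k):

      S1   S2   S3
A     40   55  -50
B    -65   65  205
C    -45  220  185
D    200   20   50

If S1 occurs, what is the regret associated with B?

265

Best payoff under S1 is 200.
Regret = 200 − (-65) = 265.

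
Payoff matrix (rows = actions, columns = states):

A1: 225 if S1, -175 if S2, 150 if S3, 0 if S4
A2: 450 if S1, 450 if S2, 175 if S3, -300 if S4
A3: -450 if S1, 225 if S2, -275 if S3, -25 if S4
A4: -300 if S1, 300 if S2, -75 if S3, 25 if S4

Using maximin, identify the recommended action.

Row minima: A1=-175, A2=-300, A3=-450, A4=-300
Best worst-case = -175 → A1.

A1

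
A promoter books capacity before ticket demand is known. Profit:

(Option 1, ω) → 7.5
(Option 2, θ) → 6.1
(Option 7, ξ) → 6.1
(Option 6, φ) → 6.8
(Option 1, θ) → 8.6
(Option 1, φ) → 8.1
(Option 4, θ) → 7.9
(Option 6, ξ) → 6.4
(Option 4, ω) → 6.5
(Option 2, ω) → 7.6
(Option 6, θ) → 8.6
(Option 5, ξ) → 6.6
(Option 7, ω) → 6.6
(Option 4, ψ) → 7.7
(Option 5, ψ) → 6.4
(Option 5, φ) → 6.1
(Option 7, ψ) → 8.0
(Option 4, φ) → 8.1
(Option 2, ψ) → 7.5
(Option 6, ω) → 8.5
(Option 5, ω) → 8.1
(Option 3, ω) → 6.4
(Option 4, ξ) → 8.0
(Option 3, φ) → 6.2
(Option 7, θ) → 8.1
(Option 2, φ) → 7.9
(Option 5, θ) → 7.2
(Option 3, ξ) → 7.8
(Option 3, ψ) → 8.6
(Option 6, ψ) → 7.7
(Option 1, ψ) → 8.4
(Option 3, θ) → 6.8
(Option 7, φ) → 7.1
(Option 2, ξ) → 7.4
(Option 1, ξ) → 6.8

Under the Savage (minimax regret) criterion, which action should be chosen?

Option 1

Column bests: θ=8.6, φ=8.1, ψ=8.6, ω=8.5, ξ=8.0.
Option 1 regrets: 0.0, 0.0, 0.2, 1.0, 1.2 → max 1.2
Option 2 regrets: 2.5, 0.2, 1.1, 0.9, 0.6 → max 2.5
Option 3 regrets: 1.8, 1.9, 0.0, 2.1, 0.2 → max 2.1
Option 4 regrets: 0.7, 0.0, 0.9, 2.0, 0.0 → max 2.0
Option 5 regrets: 1.4, 2.0, 2.2, 0.4, 1.4 → max 2.2
Option 6 regrets: 0.0, 1.3, 0.9, 0.0, 1.6 → max 1.6
Option 7 regrets: 0.5, 1.0, 0.6, 1.9, 1.9 → max 1.9
Smallest max regret = 1.2 → Option 1.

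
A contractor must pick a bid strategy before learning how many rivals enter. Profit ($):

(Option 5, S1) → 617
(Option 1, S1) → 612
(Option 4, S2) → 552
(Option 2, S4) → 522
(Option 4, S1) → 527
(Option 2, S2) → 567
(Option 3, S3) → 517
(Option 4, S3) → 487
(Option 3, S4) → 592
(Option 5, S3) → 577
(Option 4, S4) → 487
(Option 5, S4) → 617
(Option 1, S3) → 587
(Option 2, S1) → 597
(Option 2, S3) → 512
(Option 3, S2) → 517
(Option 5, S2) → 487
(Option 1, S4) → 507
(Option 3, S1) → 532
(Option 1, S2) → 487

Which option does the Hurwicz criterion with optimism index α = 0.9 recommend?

Option 1: 0.9·612 + 0.1·487 = 599.5
Option 2: 0.9·597 + 0.1·512 = 588.5
Option 3: 0.9·592 + 0.1·517 = 584.5
Option 4: 0.9·552 + 0.1·487 = 545.5
Option 5: 0.9·617 + 0.1·487 = 604
Highest Hurwicz score = 604 → Option 5.

Option 5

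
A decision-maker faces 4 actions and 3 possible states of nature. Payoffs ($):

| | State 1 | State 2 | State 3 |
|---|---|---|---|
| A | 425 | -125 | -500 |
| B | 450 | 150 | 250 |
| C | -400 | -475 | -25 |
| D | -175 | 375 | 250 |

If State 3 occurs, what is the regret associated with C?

275

Best payoff under State 3 is 250.
Regret = 250 − (-25) = 275.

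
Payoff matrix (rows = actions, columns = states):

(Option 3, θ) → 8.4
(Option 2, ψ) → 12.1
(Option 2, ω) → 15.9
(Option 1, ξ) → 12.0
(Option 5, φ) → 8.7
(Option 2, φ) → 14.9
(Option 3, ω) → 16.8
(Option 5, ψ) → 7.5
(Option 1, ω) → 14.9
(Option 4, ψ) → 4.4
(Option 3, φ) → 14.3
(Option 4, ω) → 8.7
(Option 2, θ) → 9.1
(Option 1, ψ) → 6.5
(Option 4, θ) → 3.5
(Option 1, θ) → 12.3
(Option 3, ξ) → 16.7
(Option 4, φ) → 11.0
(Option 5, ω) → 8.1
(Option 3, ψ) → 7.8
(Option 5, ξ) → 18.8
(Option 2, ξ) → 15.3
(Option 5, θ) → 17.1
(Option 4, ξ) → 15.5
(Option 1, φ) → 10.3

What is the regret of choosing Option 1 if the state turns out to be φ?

4.6

Best payoff under φ is 14.9.
Regret = 14.9 − 10.3 = 4.6.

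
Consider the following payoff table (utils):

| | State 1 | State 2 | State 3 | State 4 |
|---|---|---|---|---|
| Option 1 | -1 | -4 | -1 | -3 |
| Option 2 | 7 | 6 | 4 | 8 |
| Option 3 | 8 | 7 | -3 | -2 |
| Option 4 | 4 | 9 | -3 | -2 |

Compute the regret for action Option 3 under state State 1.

0

Best payoff under State 1 is 8.
Regret = 8 − 8 = 0.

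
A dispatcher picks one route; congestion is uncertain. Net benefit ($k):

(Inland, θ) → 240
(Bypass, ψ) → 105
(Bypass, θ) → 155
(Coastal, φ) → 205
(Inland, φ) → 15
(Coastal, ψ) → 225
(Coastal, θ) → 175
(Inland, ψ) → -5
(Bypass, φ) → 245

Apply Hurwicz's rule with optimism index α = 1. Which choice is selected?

Inland: 1·240 + 0·(-5) = 240
Coastal: 1·225 + 0·175 = 225
Bypass: 1·245 + 0·105 = 245
Highest Hurwicz score = 245 → Bypass.

Bypass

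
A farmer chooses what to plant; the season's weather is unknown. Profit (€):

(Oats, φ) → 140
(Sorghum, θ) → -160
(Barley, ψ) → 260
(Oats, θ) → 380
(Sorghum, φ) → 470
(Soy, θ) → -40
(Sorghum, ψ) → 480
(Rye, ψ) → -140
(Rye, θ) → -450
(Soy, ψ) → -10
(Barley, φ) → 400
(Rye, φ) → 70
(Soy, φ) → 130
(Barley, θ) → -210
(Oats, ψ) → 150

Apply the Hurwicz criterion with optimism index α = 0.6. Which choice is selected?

Oats

Rye: 0.6·70 + 0.4·(-450) = -138
Barley: 0.6·400 + 0.4·(-210) = 156
Oats: 0.6·380 + 0.4·140 = 284
Soy: 0.6·130 + 0.4·(-40) = 62
Sorghum: 0.6·480 + 0.4·(-160) = 224
Highest Hurwicz score = 284 → Oats.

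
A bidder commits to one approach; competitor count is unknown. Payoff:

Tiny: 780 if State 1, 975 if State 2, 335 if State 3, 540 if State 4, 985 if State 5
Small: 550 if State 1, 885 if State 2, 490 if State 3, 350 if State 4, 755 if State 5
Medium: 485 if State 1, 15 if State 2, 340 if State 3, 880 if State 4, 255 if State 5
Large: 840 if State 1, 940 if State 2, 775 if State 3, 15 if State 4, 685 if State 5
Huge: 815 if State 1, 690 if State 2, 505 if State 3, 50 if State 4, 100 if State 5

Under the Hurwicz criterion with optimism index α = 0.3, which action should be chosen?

Tiny: 0.3·985 + 0.7·335 = 530
Small: 0.3·885 + 0.7·350 = 510.5
Medium: 0.3·880 + 0.7·15 = 274.5
Large: 0.3·940 + 0.7·15 = 292.5
Huge: 0.3·815 + 0.7·50 = 279.5
Highest Hurwicz score = 530 → Tiny.

Tiny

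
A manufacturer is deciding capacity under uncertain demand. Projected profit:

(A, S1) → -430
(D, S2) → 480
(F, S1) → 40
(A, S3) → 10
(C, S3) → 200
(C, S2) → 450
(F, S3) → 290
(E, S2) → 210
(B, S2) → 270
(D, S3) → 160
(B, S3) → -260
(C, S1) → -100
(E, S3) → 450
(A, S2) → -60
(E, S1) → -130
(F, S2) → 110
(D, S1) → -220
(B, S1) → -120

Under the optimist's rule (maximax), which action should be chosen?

D

Row maxima: A=10, B=270, C=450, D=480, E=450, F=290
Best best-case = 480 → D.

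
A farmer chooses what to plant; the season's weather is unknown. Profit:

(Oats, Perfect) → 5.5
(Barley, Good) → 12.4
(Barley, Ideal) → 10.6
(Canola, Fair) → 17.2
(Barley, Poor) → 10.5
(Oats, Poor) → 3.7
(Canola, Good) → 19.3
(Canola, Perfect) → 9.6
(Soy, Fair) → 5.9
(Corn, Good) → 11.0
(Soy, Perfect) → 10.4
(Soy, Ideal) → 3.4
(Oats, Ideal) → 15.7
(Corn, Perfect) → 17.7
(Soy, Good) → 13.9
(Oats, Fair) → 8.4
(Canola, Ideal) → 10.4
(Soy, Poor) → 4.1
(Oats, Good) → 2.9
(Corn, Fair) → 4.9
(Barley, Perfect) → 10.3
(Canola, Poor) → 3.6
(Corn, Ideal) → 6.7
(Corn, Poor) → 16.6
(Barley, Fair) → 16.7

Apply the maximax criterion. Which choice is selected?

Row maxima: Oats=15.7, Soy=13.9, Canola=19.3, Barley=16.7, Corn=17.7
Best best-case = 19.3 → Canola.

Canola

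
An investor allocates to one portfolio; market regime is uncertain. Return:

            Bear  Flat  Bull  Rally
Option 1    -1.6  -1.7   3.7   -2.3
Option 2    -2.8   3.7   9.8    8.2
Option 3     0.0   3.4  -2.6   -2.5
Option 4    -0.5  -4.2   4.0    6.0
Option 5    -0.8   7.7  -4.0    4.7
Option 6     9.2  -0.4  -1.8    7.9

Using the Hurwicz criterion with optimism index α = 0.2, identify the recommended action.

Option 1: 0.2·3.7 + 0.8·(-2.3) = -1.1
Option 2: 0.2·9.8 + 0.8·(-2.8) = -0.28
Option 3: 0.2·3.4 + 0.8·(-2.6) = -1.4
Option 4: 0.2·6.0 + 0.8·(-4.2) = -2.16
Option 5: 0.2·7.7 + 0.8·(-4.0) = -1.66
Option 6: 0.2·9.2 + 0.8·(-1.8) = 0.4
Highest Hurwicz score = 0.4 → Option 6.

Option 6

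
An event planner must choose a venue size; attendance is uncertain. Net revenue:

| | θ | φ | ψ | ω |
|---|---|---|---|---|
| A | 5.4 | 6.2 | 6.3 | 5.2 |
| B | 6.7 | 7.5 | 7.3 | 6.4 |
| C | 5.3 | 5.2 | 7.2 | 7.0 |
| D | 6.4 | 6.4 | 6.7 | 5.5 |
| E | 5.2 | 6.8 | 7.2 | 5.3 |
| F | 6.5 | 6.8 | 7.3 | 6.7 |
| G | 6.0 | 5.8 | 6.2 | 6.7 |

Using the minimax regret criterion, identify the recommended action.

Column bests: θ=6.7, φ=7.5, ψ=7.3, ω=7.0.
A regrets: 1.3, 1.3, 1.0, 1.8 → max 1.8
B regrets: 0.0, 0.0, 0.0, 0.6 → max 0.6
C regrets: 1.4, 2.3, 0.1, 0.0 → max 2.3
D regrets: 0.3, 1.1, 0.6, 1.5 → max 1.5
E regrets: 1.5, 0.7, 0.1, 1.7 → max 1.7
F regrets: 0.2, 0.7, 0.0, 0.3 → max 0.7
G regrets: 0.7, 1.7, 1.1, 0.3 → max 1.7
Smallest max regret = 0.6 → B.

B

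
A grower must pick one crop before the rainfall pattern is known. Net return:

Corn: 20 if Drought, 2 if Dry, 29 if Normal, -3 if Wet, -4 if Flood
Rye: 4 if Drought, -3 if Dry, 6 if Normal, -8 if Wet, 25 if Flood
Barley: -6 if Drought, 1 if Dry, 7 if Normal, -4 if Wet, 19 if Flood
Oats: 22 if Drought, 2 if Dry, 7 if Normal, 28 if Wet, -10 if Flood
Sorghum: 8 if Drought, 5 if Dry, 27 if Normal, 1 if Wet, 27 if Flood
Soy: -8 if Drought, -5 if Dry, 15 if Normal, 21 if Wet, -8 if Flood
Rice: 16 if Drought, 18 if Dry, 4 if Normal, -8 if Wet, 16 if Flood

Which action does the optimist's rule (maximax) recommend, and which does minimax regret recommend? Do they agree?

Row maxima: Corn=29, Rye=25, Barley=19, Oats=28, Sorghum=27, Soy=21, Rice=18
Best best-case = 29 → Corn.
Column bests: Drought=22, Dry=18, Normal=29, Wet=28, Flood=27.
Corn regrets: 2, 16, 0, 31, 31 → max 31
Rye regrets: 18, 21, 23, 36, 2 → max 36
Barley regrets: 28, 17, 22, 32, 8 → max 32
Oats regrets: 0, 16, 22, 0, 37 → max 37
Sorghum regrets: 14, 13, 2, 27, 0 → max 27
Soy regrets: 30, 23, 14, 7, 35 → max 35
Rice regrets: 6, 0, 25, 36, 11 → max 36
Smallest max regret = 27 → Sorghum.

maximax → Corn; minimax regret → Sorghum (disagree)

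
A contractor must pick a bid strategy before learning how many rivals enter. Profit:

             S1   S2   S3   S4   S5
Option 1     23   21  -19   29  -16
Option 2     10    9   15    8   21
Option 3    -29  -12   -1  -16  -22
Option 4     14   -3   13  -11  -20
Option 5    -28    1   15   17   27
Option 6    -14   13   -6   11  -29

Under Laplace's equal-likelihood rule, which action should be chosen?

Row averages: Option 1=7.6, Option 2=12.6, Option 3=-16, Option 4=-1.4, Option 5=6.4, Option 6=-5
Highest average = 12.6 → Option 2.

Option 2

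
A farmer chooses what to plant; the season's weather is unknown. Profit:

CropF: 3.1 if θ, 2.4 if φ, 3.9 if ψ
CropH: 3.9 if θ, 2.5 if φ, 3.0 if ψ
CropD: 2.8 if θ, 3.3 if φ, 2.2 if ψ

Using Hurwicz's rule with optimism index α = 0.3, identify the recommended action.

CropH

CropF: 0.3·3.9 + 0.7·2.4 = 2.85
CropH: 0.3·3.9 + 0.7·2.5 = 2.92
CropD: 0.3·3.3 + 0.7·2.2 = 2.53
Highest Hurwicz score = 2.92 → CropH.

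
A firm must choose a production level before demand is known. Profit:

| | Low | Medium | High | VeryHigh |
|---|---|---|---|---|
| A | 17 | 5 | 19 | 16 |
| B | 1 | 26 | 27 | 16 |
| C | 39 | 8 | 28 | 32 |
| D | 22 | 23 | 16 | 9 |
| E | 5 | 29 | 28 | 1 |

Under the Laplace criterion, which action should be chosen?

C

Row averages: A=14.25, B=17.5, C=26.75, D=17.5, E=15.75
Highest average = 26.75 → C.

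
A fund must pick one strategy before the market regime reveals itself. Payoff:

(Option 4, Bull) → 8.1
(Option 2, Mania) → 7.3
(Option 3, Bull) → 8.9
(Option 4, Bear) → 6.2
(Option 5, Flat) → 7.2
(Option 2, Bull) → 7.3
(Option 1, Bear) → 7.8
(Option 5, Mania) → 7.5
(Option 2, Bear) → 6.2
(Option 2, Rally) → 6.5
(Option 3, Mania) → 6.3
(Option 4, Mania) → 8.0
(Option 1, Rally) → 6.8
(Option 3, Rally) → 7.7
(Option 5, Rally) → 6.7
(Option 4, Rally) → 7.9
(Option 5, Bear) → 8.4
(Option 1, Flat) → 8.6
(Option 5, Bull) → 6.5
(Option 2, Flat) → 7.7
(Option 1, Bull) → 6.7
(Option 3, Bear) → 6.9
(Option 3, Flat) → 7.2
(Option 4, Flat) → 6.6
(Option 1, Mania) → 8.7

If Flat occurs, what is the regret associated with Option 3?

Best payoff under Flat is 8.6.
Regret = 8.6 − 7.2 = 1.4.

1.4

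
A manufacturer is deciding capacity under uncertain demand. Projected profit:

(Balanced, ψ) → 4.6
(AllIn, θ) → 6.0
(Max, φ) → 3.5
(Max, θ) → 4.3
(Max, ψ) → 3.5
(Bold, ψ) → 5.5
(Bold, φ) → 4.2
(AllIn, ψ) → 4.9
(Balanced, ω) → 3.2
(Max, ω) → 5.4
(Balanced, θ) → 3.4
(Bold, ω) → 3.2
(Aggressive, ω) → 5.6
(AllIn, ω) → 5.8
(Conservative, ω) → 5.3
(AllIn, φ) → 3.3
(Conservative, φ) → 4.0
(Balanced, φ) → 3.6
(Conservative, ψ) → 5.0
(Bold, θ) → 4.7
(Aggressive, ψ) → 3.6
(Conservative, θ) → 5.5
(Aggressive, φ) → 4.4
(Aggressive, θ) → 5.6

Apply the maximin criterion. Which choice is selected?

Row minima: Conservative=4.0, Balanced=3.2, Aggressive=3.6, Bold=3.2, AllIn=3.3, Max=3.5
Best worst-case = 4.0 → Conservative.

Conservative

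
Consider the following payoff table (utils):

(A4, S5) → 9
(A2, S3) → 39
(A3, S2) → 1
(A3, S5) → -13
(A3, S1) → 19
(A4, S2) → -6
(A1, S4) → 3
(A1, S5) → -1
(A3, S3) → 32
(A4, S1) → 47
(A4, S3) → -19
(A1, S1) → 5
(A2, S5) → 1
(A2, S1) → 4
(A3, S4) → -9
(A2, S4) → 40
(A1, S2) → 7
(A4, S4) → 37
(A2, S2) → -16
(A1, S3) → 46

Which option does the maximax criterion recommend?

A4

Row maxima: A1=46, A2=40, A3=32, A4=47
Best best-case = 47 → A4.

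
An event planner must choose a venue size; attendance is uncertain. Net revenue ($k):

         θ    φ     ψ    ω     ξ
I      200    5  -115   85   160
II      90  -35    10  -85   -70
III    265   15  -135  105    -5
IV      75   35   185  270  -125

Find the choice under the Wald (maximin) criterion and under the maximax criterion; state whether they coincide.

maximin → II; maximax → IV (disagree)

Row minima: I=-115, II=-85, III=-135, IV=-125
Best worst-case = -85 → II.
Row maxima: I=200, II=90, III=265, IV=270
Best best-case = 270 → IV.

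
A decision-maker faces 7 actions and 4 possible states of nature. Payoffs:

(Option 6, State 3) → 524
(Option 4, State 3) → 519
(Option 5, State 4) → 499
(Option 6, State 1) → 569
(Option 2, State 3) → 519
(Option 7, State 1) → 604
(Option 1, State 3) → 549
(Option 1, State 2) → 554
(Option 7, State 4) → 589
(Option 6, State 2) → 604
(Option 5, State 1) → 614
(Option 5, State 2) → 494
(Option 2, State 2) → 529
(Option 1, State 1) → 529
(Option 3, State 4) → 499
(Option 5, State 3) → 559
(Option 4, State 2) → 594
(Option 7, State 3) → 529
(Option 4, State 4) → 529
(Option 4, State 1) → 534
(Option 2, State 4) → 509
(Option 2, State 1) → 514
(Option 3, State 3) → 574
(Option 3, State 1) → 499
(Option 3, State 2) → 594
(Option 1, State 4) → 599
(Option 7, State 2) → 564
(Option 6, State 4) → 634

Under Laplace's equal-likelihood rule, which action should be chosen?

Option 6

Row averages: Option 1=557.75, Option 2=517.75, Option 3=541.5, Option 4=544, Option 5=541.5, Option 6=582.75, Option 7=571.5
Highest average = 582.75 → Option 6.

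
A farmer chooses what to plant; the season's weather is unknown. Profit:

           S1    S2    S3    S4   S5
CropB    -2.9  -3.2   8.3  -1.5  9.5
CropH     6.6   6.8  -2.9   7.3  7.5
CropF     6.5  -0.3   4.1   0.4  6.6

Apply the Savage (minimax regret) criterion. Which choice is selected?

CropF

Column bests: S1=6.6, S2=6.8, S3=8.3, S4=7.3, S5=9.5.
CropB regrets: 9.5, 10.0, 0.0, 8.8, 0.0 → max 10.0
CropH regrets: 0.0, 0.0, 11.2, 0.0, 2.0 → max 11.2
CropF regrets: 0.1, 7.1, 4.2, 6.9, 2.9 → max 7.1
Smallest max regret = 7.1 → CropF.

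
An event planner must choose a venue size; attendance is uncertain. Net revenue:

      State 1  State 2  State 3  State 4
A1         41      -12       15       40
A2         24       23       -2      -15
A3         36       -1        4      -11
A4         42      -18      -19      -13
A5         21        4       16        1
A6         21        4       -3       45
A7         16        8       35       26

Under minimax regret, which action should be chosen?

A7

Column bests: State 1=42, State 2=23, State 3=35, State 4=45.
A1 regrets: 1, 35, 20, 5 → max 35
A2 regrets: 18, 0, 37, 60 → max 60
A3 regrets: 6, 24, 31, 56 → max 56
A4 regrets: 0, 41, 54, 58 → max 58
A5 regrets: 21, 19, 19, 44 → max 44
A6 regrets: 21, 19, 38, 0 → max 38
A7 regrets: 26, 15, 0, 19 → max 26
Smallest max regret = 26 → A7.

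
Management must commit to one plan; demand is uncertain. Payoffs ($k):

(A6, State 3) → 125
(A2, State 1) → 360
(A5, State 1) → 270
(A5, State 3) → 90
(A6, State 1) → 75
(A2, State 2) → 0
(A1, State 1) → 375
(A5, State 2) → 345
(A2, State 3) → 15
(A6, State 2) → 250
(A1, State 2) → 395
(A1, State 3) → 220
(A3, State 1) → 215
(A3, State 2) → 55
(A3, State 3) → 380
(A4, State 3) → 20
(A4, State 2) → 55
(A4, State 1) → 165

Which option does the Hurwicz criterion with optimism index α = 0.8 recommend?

A1

A1: 0.8·395 + 0.2·220 = 360
A2: 0.8·360 + 0.2·0 = 288
A3: 0.8·380 + 0.2·55 = 315
A4: 0.8·165 + 0.2·20 = 136
A5: 0.8·345 + 0.2·90 = 294
A6: 0.8·250 + 0.2·75 = 215
Highest Hurwicz score = 360 → A1.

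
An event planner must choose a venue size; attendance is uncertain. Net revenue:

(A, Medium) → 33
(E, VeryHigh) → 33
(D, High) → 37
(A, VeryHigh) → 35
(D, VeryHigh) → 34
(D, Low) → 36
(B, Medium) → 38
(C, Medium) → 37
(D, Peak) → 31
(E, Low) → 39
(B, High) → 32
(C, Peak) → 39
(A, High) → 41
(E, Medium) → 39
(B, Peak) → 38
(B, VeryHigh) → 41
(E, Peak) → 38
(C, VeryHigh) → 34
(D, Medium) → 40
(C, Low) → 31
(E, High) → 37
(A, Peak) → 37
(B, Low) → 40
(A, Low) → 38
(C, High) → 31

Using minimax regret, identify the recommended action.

Column bests: Low=40, Medium=40, High=41, VeryHigh=41, Peak=39.
A regrets: 2, 7, 0, 6, 2 → max 7
B regrets: 0, 2, 9, 0, 1 → max 9
C regrets: 9, 3, 10, 7, 0 → max 10
D regrets: 4, 0, 4, 7, 8 → max 8
E regrets: 1, 1, 4, 8, 1 → max 8
Smallest max regret = 7 → A.

A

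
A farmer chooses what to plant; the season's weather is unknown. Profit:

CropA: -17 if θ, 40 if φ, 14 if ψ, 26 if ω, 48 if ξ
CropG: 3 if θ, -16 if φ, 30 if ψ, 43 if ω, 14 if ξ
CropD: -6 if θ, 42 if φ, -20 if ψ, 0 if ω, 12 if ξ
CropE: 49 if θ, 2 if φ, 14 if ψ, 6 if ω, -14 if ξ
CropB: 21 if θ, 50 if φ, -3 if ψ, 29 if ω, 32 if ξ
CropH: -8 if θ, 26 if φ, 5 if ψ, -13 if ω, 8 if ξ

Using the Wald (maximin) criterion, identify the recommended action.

Row minima: CropA=-17, CropG=-16, CropD=-20, CropE=-14, CropB=-3, CropH=-13
Best worst-case = -3 → CropB.

CropB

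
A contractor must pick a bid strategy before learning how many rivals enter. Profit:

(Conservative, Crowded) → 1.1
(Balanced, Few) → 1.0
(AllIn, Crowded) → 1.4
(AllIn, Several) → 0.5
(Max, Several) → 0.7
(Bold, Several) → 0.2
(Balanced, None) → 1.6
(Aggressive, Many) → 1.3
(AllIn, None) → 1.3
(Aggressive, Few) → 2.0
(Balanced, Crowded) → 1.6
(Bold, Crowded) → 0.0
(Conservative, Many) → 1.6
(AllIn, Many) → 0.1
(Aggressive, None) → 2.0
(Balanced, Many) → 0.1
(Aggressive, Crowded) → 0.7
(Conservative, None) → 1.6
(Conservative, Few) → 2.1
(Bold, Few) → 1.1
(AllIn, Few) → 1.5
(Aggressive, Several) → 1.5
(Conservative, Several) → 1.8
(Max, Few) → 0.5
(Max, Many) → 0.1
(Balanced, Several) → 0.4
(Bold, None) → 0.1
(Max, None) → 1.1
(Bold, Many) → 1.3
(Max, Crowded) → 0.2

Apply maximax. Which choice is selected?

Conservative

Row maxima: Conservative=2.1, Balanced=1.6, Aggressive=2.0, Bold=1.3, AllIn=1.5, Max=1.1
Best best-case = 2.1 → Conservative.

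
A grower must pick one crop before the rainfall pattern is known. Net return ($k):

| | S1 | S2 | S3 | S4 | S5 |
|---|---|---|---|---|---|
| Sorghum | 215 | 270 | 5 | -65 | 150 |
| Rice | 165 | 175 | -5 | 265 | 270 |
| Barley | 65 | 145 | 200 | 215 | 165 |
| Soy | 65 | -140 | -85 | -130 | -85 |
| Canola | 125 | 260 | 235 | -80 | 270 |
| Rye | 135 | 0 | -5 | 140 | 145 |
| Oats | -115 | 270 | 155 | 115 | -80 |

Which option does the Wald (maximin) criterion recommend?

Row minima: Sorghum=-65, Rice=-5, Barley=65, Soy=-140, Canola=-80, Rye=-5, Oats=-115
Best worst-case = 65 → Barley.

Barley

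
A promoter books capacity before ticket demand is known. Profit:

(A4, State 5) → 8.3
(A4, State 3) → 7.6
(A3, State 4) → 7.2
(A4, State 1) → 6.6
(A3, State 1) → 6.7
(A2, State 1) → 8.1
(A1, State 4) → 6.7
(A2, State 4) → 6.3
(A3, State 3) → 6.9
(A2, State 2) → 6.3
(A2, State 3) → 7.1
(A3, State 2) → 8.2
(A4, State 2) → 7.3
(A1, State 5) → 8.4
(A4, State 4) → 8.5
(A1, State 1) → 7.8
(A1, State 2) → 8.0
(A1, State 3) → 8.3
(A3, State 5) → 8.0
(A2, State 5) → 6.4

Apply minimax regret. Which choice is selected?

A3

Column bests: State 1=8.1, State 2=8.2, State 3=8.3, State 4=8.5, State 5=8.4.
A1 regrets: 0.3, 0.2, 0.0, 1.8, 0.0 → max 1.8
A2 regrets: 0.0, 1.9, 1.2, 2.2, 2.0 → max 2.2
A3 regrets: 1.4, 0.0, 1.4, 1.3, 0.4 → max 1.4
A4 regrets: 1.5, 0.9, 0.7, 0.0, 0.1 → max 1.5
Smallest max regret = 1.4 → A3.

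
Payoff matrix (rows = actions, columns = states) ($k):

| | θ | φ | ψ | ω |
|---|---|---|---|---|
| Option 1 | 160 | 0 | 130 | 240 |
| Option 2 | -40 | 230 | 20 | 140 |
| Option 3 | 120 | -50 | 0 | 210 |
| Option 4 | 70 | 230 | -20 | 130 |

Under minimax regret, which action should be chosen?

Column bests: θ=160, φ=230, ψ=130, ω=240.
Option 1 regrets: 0, 230, 0, 0 → max 230
Option 2 regrets: 200, 0, 110, 100 → max 200
Option 3 regrets: 40, 280, 130, 30 → max 280
Option 4 regrets: 90, 0, 150, 110 → max 150
Smallest max regret = 150 → Option 4.

Option 4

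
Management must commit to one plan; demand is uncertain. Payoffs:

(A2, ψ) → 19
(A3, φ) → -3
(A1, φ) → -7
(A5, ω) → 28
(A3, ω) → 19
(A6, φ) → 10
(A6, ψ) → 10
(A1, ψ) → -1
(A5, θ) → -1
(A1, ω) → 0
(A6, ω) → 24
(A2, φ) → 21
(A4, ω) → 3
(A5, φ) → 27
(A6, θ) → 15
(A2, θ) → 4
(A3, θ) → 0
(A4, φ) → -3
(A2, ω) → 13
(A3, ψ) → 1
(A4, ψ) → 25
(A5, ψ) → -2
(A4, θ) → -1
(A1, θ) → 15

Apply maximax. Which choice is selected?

A5

Row maxima: A1=15, A2=21, A3=19, A4=25, A5=28, A6=24
Best best-case = 28 → A5.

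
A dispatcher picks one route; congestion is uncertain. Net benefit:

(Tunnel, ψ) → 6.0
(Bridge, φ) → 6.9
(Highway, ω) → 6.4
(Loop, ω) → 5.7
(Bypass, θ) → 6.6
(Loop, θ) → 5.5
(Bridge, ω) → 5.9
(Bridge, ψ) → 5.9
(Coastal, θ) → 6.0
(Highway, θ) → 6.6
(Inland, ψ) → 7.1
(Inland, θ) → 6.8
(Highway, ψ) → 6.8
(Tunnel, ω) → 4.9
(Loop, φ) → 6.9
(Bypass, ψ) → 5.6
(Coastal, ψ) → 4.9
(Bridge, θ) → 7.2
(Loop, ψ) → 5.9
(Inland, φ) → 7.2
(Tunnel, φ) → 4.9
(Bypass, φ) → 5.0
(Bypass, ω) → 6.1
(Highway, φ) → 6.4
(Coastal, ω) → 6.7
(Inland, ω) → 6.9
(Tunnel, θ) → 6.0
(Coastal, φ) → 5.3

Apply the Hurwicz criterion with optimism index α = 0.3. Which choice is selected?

Inland

Coastal: 0.3·6.7 + 0.7·4.9 = 5.44
Highway: 0.3·6.8 + 0.7·6.4 = 6.52
Bridge: 0.3·7.2 + 0.7·5.9 = 6.29
Tunnel: 0.3·6.0 + 0.7·4.9 = 5.23
Bypass: 0.3·6.6 + 0.7·5.0 = 5.48
Loop: 0.3·6.9 + 0.7·5.5 = 5.92
Inland: 0.3·7.2 + 0.7·6.8 = 6.92
Highest Hurwicz score = 6.92 → Inland.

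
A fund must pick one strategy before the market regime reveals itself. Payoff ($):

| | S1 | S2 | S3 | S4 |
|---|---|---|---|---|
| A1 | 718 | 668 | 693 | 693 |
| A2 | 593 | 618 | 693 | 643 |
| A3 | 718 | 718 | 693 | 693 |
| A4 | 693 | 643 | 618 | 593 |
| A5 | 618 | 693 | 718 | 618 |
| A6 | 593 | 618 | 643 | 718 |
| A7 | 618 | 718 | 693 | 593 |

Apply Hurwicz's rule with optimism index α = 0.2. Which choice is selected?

A3

A1: 0.2·718 + 0.8·668 = 678
A2: 0.2·693 + 0.8·593 = 613
A3: 0.2·718 + 0.8·693 = 698
A4: 0.2·693 + 0.8·593 = 613
A5: 0.2·718 + 0.8·618 = 638
A6: 0.2·718 + 0.8·593 = 618
A7: 0.2·718 + 0.8·593 = 618
Highest Hurwicz score = 698 → A3.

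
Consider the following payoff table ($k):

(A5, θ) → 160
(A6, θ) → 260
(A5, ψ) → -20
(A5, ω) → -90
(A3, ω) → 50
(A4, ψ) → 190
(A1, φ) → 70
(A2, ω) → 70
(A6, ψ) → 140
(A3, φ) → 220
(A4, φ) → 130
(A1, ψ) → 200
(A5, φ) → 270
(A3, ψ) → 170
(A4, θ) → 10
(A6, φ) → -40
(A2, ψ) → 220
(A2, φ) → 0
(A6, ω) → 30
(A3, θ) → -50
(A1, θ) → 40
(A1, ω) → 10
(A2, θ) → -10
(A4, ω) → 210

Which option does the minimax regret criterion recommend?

Column bests: θ=260, φ=270, ψ=220, ω=210.
A1 regrets: 220, 200, 20, 200 → max 220
A2 regrets: 270, 270, 0, 140 → max 270
A3 regrets: 310, 50, 50, 160 → max 310
A4 regrets: 250, 140, 30, 0 → max 250
A5 regrets: 100, 0, 240, 300 → max 300
A6 regrets: 0, 310, 80, 180 → max 310
Smallest max regret = 220 → A1.

A1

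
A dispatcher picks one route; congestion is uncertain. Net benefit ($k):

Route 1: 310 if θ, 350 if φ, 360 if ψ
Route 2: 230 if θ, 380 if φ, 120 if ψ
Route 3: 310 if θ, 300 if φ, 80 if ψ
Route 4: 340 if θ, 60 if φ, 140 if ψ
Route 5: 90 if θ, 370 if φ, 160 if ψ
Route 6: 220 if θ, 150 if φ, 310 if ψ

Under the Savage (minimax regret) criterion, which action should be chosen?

Route 1

Column bests: θ=340, φ=380, ψ=360.
Route 1 regrets: 30, 30, 0 → max 30
Route 2 regrets: 110, 0, 240 → max 240
Route 3 regrets: 30, 80, 280 → max 280
Route 4 regrets: 0, 320, 220 → max 320
Route 5 regrets: 250, 10, 200 → max 250
Route 6 regrets: 120, 230, 50 → max 230
Smallest max regret = 30 → Route 1.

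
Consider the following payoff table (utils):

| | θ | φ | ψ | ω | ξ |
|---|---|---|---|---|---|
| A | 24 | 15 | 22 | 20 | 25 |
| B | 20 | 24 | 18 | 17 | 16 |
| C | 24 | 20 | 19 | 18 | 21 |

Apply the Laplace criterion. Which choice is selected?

A

Row averages: A=21.2, B=19, C=20.4
Highest average = 21.2 → A.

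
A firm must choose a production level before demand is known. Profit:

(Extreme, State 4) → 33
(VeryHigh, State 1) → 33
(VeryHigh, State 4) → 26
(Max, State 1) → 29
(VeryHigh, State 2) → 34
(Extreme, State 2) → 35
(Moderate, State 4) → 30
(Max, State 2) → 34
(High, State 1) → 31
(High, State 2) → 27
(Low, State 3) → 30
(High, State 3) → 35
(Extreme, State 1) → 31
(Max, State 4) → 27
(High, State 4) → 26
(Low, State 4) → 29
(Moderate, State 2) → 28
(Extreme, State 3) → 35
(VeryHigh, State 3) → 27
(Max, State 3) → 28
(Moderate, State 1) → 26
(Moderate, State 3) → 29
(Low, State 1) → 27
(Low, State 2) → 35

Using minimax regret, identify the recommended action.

Extreme

Column bests: State 1=33, State 2=35, State 3=35, State 4=33.
Low regrets: 6, 0, 5, 4 → max 6
Moderate regrets: 7, 7, 6, 3 → max 7
High regrets: 2, 8, 0, 7 → max 8
VeryHigh regrets: 0, 1, 8, 7 → max 8
Extreme regrets: 2, 0, 0, 0 → max 2
Max regrets: 4, 1, 7, 6 → max 7
Smallest max regret = 2 → Extreme.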